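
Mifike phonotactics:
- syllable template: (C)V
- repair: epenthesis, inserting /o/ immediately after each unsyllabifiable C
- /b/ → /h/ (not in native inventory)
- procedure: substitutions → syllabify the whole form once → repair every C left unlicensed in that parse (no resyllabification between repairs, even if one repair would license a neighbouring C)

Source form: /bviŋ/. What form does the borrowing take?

hoviŋo

Substitution: /b/ → /h/, giving /hviŋ/.
Under (C)V, the unsyllabifiable consonants are /h/, /ŋ/ (no codas are permitted; onsets are limited to one consonant).
Each unlicensed consonant becomes the onset of a new syllable: /h/ → /ho/, /ŋ/ → /ŋo/.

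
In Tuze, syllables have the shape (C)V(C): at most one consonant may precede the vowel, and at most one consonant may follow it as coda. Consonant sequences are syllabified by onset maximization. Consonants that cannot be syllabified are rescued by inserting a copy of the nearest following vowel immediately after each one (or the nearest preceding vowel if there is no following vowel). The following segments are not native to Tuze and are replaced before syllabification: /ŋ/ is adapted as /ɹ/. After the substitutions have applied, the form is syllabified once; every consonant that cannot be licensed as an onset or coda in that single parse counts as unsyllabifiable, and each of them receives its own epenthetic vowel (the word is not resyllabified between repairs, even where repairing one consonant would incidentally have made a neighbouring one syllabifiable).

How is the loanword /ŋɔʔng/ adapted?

ɹɔʔnɔgɔ

Substitution: /ŋ/ → /ɹ/, giving /ɹɔʔng/.
Syllabifying with onset maximization leaves /n/, /g/ stranded (at most one coda consonant is licensed; onsets are limited to one consonant).
Epenthesis after each stranded consonant: /n/ → /nɔ/, /g/ → /gɔ/.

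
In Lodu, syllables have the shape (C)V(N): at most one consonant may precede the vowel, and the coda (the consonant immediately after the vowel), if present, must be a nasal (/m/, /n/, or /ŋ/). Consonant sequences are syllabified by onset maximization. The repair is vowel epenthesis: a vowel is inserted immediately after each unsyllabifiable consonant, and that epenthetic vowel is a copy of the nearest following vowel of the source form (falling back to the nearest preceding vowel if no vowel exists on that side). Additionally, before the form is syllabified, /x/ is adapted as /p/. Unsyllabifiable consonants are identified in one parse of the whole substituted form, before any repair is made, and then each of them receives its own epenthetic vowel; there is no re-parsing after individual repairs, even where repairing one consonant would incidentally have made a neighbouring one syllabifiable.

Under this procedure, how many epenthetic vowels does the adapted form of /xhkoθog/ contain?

After substitution the input is /phkoθog/.
The unsyllabifiable consonants are /p/, /h/, /g/; each receives one epenthetic vowel.

3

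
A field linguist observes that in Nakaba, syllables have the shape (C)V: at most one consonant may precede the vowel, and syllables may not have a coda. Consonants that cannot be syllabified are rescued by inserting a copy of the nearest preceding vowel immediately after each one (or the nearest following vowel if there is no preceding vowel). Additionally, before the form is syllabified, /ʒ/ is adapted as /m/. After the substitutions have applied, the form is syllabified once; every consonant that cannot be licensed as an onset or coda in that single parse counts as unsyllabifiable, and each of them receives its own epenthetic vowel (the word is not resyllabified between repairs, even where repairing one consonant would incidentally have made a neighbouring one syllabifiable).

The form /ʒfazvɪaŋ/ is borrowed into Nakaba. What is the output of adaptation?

Substitution: /ʒ/ → /m/, giving /mfazvɪaŋ/.
The consonants /m/, /z/, /ŋ/ cannot be parsed into a legal (C)V syllable (no codas are permitted; onsets are limited to one consonant).
Each unlicensed consonant becomes the onset of a new syllable: /m/ → /ma/, /z/ → /za/, /ŋ/ → /ŋa/.

mafazavɪaŋa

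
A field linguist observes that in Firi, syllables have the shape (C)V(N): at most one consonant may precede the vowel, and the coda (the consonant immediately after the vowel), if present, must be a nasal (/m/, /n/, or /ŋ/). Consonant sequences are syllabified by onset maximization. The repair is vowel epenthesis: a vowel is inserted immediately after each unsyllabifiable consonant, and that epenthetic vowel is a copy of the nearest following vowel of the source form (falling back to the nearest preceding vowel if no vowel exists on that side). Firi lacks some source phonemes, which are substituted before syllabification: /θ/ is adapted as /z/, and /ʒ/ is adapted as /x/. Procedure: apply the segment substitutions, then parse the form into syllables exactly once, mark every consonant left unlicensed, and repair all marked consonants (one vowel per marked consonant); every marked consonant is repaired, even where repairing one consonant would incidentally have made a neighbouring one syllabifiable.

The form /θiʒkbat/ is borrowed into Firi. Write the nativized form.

zixakabata

Substitution: /θ/ → /z/, /ʒ/ → /x/, giving /zixkbat/.
The consonants /x/, /k/, /t/ cannot be parsed into a legal (C)V(N) syllable (only a nasal (/m/, /n/, or /ŋ/) is licensed in coda position; onsets are limited to one consonant).
Each unlicensed consonant becomes the onset of a new syllable: /x/ → /xa/, /k/ → /ka/, /t/ → /ta/.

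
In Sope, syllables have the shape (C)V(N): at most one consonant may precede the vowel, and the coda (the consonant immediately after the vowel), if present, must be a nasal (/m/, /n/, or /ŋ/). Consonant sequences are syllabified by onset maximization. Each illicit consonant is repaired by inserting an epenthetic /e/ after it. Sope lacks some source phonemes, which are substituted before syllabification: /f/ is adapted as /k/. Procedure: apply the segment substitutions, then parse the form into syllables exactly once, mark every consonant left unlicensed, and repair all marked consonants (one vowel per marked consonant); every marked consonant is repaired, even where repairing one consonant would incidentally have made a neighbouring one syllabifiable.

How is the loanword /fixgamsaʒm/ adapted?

kixegamsaʒeme

Substitution: /f/ → /k/, giving /kixgamsaʒm/.
The consonants /x/, /ʒ/, /m/ cannot be parsed into a legal (C)V(N) syllable (only a nasal (/m/, /n/, or /ŋ/) is licensed in coda position; onsets are limited to one consonant).
Inserting the epenthetic vowel yields /x/ → /xe/, /ʒ/ → /ʒe/, /m/ → /me/.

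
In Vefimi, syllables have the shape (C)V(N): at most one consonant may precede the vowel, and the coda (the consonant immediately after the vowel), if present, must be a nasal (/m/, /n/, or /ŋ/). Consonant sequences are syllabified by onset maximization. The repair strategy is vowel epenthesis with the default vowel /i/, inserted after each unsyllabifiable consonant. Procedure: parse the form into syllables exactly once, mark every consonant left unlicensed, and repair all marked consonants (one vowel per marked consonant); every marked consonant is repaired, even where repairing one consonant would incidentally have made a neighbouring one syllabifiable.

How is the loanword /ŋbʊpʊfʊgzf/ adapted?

ŋibʊpʊfʊgizifi

The consonants /ŋ/, /g/, /z/, /f/ cannot be parsed into a legal (C)V(N) syllable (only a nasal (/m/, /n/, or /ŋ/) is licensed in coda position; onsets are limited to one consonant).
Inserting the epenthetic vowel yields /ŋ/ → /ŋi/, /g/ → /gi/, /z/ → /zi/, /f/ → /fi/.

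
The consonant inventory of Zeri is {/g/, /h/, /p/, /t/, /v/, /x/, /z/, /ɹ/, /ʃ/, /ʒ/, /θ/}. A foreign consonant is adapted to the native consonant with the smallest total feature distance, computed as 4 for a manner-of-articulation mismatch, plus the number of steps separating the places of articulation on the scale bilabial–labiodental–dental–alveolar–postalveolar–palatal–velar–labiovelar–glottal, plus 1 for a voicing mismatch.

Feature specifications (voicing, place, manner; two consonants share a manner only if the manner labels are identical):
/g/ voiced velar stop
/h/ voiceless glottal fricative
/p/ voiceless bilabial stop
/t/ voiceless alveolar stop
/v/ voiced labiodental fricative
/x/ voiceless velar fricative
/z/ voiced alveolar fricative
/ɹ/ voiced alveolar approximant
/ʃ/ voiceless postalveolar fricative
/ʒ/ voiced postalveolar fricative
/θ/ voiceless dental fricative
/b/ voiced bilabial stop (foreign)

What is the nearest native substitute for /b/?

p

/p/ is closest: same manner (stop), place distance 0 (bilabial→bilabial), voicing differs (+1); total 1. Next closest is /t/ at distance 4.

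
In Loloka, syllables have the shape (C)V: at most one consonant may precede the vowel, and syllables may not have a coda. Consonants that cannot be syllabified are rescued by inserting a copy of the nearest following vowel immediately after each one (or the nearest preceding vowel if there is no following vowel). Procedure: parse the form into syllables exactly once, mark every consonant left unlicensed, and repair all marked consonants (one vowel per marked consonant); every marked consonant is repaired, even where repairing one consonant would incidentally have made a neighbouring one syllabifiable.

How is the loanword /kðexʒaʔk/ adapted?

Under (C)V, the unsyllabifiable consonants are /k/, /x/, /ʔ/, /k/ (no codas are permitted; onsets are limited to one consonant).
Each unlicensed consonant becomes the onset of a new syllable: /k/ → /ke/, /x/ → /xa/, /ʔ/ → /ʔa/, /k/ → /ka/.

keðexaʒaʔaka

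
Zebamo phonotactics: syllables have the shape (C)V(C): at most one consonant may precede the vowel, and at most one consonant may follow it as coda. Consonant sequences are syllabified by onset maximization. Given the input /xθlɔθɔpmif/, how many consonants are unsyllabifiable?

2

The consonants /x/, /θ/ cannot be parsed into a legal (C)V(C) syllable (at most one coda consonant is licensed; onsets are limited to one consonant).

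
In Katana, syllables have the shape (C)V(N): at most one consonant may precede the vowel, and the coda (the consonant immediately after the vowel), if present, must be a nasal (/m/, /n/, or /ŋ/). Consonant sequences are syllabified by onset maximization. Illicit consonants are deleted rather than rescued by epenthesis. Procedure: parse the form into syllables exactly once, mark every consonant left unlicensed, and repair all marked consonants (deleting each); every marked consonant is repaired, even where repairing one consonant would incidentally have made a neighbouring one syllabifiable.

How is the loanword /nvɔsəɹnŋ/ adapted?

The consonants /n/, /ɹ/, /n/, /ŋ/ cannot be parsed into a legal (C)V(N) syllable (only a nasal (/m/, /n/, or /ŋ/) is licensed in coda position; onsets are limited to one consonant).
Each unlicensed consonant is deleted: /n/, /ɹ/, /n/, /ŋ/.

vɔsə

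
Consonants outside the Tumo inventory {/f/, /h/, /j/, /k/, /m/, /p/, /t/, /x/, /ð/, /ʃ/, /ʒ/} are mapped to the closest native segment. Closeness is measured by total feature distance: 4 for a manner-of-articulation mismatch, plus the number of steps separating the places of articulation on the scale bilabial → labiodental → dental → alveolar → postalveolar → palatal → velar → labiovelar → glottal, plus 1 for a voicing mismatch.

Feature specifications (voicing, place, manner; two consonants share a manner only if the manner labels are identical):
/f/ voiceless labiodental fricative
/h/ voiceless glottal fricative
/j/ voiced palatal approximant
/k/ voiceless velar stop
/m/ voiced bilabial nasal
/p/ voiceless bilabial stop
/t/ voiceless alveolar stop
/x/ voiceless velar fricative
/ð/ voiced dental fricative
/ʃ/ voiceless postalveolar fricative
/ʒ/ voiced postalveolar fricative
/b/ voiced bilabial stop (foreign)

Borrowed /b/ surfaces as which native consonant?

p

/p/ is closest: same manner (stop), place distance 0 (bilabial→bilabial), voicing differs (+1); total 1. Next closest is /m/ at distance 4.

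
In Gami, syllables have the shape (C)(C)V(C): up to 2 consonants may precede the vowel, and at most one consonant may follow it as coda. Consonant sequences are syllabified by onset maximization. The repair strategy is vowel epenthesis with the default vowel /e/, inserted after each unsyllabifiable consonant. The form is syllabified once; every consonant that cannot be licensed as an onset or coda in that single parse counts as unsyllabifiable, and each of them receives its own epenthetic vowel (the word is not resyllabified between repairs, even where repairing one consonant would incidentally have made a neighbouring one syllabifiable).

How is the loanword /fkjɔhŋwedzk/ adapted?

Syllabifying with onset maximization leaves /f/, /z/, /k/ stranded (at most one coda consonant is licensed; onsets may contain at most 2 consonants).
Inserting the epenthetic vowel yields /f/ → /fe/, /z/ → /ze/, /k/ → /ke/.

fekjɔhŋwedzeke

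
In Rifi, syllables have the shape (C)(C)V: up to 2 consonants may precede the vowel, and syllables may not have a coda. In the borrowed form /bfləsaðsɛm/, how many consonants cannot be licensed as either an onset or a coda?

Syllabifying with onset maximization leaves /b/, /m/ stranded (no codas are permitted; onsets may contain at most 2 consonants).

2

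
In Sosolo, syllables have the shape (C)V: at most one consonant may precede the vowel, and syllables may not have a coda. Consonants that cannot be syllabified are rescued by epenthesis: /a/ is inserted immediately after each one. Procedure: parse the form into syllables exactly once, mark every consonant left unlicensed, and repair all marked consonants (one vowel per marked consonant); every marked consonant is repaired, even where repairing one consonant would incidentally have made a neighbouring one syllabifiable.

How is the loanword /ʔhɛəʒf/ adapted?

The consonants /ʔ/, /ʒ/, /f/ cannot be parsed into a legal (C)V syllable (no codas are permitted; onsets are limited to one consonant).
Epenthesis after each stranded consonant: /ʔ/ → /ʔa/, /ʒ/ → /ʒa/, /f/ → /fa/.

ʔahɛəʒafa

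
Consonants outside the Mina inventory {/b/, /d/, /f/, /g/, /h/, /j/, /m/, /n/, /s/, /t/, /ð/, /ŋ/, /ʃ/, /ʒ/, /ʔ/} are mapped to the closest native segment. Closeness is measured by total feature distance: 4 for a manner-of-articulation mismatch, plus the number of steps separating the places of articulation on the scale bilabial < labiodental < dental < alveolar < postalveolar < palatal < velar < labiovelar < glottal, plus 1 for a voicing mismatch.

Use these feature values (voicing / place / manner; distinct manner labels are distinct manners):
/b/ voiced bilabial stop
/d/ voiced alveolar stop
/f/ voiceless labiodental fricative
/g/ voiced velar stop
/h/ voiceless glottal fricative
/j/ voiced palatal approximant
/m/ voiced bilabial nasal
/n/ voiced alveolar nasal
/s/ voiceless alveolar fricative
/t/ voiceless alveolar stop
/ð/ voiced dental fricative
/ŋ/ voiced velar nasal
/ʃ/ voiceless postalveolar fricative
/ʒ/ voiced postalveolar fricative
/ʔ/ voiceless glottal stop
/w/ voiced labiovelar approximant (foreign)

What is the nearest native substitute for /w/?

j

/j/ is closest: same manner (approximant), place distance 2 (labiovelar→palatal), same voicing; total 2. Next closest is /g/ at distance 5.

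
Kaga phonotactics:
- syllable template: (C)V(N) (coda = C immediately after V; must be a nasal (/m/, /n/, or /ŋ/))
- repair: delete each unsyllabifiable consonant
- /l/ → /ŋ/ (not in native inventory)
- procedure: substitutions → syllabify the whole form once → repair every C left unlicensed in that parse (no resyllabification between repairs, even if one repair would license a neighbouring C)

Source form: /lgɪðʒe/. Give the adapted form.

Substitution: /l/ → /ŋ/, giving /ŋgɪðʒe/.
The consonants /ŋ/, /ð/ cannot be parsed into a legal (C)V(N) syllable (only a nasal (/m/, /n/, or /ŋ/) is licensed in coda position; onsets are limited to one consonant).
Deleting the stranded consonants removes /ŋ/, /ð/.

gɪʒe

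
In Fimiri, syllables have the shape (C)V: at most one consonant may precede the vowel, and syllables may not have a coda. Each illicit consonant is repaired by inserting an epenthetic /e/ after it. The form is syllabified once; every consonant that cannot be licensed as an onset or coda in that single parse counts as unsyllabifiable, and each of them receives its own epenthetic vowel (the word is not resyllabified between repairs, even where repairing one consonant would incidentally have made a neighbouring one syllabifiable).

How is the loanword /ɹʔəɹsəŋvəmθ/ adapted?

Under (C)V, the unsyllabifiable consonants are /ɹ/, /ɹ/, /ŋ/, /m/, /θ/ (no codas are permitted; onsets are limited to one consonant).
Inserting the epenthetic vowel yields /ɹ/ → /ɹe/, /ɹ/ → /ɹe/, /ŋ/ → /ŋe/, /m/ → /me/, /θ/ → /θe/.

ɹeʔəɹesəŋevəmeθe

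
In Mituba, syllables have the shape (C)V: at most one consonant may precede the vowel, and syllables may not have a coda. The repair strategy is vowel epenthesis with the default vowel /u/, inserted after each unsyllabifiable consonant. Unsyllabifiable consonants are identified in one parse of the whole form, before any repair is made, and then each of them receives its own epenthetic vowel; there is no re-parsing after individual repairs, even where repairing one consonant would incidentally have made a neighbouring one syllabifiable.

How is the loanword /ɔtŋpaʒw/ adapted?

Syllabifying with onset maximization leaves /t/, /ŋ/, /ʒ/, /w/ stranded (no codas are permitted; onsets are limited to one consonant).
Each unlicensed consonant becomes the onset of a new syllable: /t/ → /tu/, /ŋ/ → /ŋu/, /ʒ/ → /ʒu/, /w/ → /wu/.

ɔtuŋupaʒuwu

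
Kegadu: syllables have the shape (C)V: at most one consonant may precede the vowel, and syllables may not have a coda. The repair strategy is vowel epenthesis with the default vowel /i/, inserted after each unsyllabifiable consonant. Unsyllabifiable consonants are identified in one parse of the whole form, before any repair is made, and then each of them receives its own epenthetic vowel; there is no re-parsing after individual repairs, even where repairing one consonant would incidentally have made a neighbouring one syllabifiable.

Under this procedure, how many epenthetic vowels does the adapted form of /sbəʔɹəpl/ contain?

4

The unsyllabifiable consonants are /s/, /ʔ/, /p/, /l/; each receives one epenthetic vowel.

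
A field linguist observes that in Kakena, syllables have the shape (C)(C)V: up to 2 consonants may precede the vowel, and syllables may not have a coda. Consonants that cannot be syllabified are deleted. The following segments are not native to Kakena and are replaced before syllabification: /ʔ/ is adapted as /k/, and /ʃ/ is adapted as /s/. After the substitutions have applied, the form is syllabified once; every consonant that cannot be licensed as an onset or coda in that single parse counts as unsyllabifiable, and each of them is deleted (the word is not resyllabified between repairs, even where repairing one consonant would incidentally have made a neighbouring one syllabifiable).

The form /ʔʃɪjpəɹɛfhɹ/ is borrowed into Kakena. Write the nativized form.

ksɪjpəɹɛ

Substitution: /ʔ/ → /k/, /ʃ/ → /s/, giving /ksɪjpəɹɛfhɹ/.
Under (C)(C)V, the unsyllabifiable consonants are /f/, /h/, /ɹ/ (no codas are permitted; onsets may contain at most 2 consonants).
Deletion applies to /f/, /h/, /ɹ/.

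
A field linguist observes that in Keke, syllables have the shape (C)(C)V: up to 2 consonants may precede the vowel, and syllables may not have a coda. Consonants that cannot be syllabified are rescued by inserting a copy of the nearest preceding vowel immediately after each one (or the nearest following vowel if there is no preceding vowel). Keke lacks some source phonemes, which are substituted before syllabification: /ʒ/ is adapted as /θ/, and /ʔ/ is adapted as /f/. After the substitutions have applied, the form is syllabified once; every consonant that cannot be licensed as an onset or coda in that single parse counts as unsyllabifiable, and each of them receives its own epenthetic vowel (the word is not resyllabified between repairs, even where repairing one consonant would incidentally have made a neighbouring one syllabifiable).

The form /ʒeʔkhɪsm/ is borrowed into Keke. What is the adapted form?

θefekhɪsɪmɪ

Substitution: /ʒ/ → /θ/, /ʔ/ → /f/, giving /θefkhɪsm/.
Under (C)(C)V, the unsyllabifiable consonants are /f/, /s/, /m/ (no codas are permitted; onsets may contain at most 2 consonants).
Each unlicensed consonant becomes the onset of a new syllable: /f/ → /fe/, /s/ → /sɪ/, /m/ → /mɪ/.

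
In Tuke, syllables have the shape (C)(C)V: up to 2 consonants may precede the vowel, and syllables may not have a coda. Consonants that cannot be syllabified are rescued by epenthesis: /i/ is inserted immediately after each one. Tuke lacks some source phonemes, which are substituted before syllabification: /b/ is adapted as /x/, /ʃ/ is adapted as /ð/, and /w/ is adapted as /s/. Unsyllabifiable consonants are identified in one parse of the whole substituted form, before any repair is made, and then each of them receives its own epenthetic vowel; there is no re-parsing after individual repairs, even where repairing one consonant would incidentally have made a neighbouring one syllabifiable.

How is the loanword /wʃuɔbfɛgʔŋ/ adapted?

Substitution: /w/ → /s/, /ʃ/ → /ð/, /b/ → /x/, giving /sðuɔxfɛgʔŋ/.
The consonants /g/, /ʔ/, /ŋ/ cannot be parsed into a legal (C)(C)V syllable (no codas are permitted; onsets may contain at most 2 consonants).
Inserting the epenthetic vowel yields /g/ → /gi/, /ʔ/ → /ʔi/, /ŋ/ → /ŋi/.

sðuɔxfɛgiʔiŋi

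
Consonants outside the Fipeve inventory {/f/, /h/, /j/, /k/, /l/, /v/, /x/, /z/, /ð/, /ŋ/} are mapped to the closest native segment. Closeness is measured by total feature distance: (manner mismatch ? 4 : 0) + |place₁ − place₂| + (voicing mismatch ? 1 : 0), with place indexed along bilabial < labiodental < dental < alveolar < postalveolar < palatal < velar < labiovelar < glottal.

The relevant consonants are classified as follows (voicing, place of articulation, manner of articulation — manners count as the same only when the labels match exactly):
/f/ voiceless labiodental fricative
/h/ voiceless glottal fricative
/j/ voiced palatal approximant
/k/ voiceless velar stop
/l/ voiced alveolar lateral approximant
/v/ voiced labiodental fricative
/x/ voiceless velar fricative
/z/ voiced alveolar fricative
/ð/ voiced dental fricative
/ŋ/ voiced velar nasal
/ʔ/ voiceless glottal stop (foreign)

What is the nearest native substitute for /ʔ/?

k

/k/ is closest: same manner (stop), place distance 2 (glottal→velar), same voicing; total 2. Next closest is /h/ at distance 4.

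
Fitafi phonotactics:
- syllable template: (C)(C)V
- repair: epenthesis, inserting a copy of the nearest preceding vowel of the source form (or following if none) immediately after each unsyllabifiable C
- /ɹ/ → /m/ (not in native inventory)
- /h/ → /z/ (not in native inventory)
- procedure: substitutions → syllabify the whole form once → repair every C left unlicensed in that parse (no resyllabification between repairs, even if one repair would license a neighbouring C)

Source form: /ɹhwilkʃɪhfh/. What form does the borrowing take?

Substitution: /ɹ/ → /m/, /h/ → /z/, giving /mzwilkʃɪzfz/.
Under (C)(C)V, the unsyllabifiable consonants are /m/, /l/, /z/, /f/, /z/ (no codas are permitted; onsets may contain at most 2 consonants).
Each unlicensed consonant becomes the onset of a new syllable: /m/ → /mi/, /l/ → /li/, /z/ → /zɪ/, /f/ → /fɪ/, /z/ → /zɪ/.

mizwilikʃɪzɪfɪzɪ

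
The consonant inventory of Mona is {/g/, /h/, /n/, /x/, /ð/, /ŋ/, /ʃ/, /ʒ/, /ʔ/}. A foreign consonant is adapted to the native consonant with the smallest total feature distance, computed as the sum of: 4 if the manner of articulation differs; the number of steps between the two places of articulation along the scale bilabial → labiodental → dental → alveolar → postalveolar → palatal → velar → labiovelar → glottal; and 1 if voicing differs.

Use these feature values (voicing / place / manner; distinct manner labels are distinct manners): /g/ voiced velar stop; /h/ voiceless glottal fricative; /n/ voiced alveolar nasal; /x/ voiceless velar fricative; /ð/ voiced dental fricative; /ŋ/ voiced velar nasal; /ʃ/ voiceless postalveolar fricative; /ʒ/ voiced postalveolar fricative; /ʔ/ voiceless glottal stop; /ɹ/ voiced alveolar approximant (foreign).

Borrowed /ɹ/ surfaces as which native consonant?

n

/n/ is closest: manner differs (approximant→nasal, +4), place distance 0 (alveolar→alveolar), same voicing; total 4. Next closest is /ð/ at distance 5.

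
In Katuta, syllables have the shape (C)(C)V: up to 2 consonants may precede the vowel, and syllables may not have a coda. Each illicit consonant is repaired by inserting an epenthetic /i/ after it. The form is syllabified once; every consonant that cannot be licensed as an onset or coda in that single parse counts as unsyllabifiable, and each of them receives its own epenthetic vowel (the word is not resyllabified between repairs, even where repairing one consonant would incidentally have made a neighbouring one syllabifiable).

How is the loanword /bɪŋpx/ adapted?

Syllabifying with onset maximization leaves /ŋ/, /p/, /x/ stranded (no codas are permitted; onsets may contain at most 2 consonants).
Inserting the epenthetic vowel yields /ŋ/ → /ŋi/, /p/ → /pi/, /x/ → /xi/.

bɪŋipixi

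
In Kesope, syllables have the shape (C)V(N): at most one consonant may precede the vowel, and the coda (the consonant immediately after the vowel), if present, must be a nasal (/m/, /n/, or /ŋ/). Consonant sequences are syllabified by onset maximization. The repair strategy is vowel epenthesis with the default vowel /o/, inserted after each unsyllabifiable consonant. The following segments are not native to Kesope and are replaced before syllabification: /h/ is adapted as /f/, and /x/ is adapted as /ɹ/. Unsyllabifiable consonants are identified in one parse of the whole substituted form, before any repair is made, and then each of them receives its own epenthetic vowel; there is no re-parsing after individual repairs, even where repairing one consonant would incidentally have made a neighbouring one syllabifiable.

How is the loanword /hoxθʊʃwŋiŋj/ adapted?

Substitution: /h/ → /f/, /x/ → /ɹ/, giving /foɹθʊʃwŋiŋj/.
Syllabifying with onset maximization leaves /ɹ/, /ʃ/, /w/, /j/ stranded (only a nasal (/m/, /n/, or /ŋ/) is licensed in coda position; onsets are limited to one consonant).
Epenthesis after each stranded consonant: /ɹ/ → /ɹo/, /ʃ/ → /ʃo/, /w/ → /wo/, /j/ → /jo/.

foɹoθʊʃowoŋiŋjo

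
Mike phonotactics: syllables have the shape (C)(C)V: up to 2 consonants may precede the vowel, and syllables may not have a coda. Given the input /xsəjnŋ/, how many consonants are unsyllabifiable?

Under (C)(C)V, the unsyllabifiable consonants are /j/, /n/, /ŋ/ (no codas are permitted; onsets may contain at most 2 consonants).

3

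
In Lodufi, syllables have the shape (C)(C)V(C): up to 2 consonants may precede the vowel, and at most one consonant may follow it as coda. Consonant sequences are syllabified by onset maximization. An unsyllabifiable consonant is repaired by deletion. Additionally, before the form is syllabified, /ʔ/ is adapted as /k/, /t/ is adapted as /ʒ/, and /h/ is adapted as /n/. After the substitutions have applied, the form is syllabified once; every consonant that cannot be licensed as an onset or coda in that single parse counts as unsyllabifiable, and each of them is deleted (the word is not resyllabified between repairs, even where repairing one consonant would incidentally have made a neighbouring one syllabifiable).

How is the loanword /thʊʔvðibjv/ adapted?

ʒnʊkvðib

Substitution: /t/ → /ʒ/, /h/ → /n/, /ʔ/ → /k/, giving /ʒnʊkvðibjv/.
Under (C)(C)V(C), the unsyllabifiable consonants are /j/, /v/ (at most one coda consonant is licensed; onsets may contain at most 2 consonants).
Each unlicensed consonant is deleted: /j/, /v/.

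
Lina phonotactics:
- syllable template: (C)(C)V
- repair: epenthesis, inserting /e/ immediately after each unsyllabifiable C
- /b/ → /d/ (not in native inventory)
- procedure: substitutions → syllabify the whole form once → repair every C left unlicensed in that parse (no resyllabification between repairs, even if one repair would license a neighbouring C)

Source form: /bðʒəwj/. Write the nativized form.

Substitution: /b/ → /d/, giving /dðʒəwj/.
Syllabifying with onset maximization leaves /d/, /w/, /j/ stranded (no codas are permitted; onsets may contain at most 2 consonants).
Inserting the epenthetic vowel yields /d/ → /de/, /w/ → /we/, /j/ → /je/.

deðʒəweje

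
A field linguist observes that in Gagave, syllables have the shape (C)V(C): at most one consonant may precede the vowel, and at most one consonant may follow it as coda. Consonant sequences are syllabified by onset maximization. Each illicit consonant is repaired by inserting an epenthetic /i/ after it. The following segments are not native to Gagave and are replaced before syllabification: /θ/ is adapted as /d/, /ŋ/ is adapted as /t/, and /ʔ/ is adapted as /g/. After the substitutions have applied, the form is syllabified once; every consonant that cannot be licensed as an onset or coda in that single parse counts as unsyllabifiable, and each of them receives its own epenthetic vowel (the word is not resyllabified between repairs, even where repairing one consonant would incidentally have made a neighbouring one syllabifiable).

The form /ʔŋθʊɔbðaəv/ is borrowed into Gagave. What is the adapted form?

Substitution: /ʔ/ → /g/, /ŋ/ → /t/, /θ/ → /d/, giving /gtdʊɔbðaəv/.
The consonants /g/, /t/ cannot be parsed into a legal (C)V(C) syllable (at most one coda consonant is licensed; onsets are limited to one consonant).
Epenthesis after each stranded consonant: /g/ → /gi/, /t/ → /ti/.

gitidʊɔbðaəv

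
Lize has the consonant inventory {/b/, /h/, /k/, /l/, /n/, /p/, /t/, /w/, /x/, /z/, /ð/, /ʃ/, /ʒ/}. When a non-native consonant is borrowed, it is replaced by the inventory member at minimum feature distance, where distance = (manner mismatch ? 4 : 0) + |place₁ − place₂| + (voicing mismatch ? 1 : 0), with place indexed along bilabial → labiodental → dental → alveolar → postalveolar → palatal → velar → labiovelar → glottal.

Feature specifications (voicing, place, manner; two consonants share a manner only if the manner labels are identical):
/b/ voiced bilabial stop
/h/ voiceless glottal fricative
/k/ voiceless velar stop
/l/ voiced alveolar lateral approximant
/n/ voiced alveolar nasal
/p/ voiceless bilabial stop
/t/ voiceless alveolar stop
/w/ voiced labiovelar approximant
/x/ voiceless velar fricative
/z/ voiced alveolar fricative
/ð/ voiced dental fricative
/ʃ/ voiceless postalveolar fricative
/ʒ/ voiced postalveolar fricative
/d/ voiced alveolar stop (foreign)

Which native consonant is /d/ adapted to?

t

/t/ is closest: same manner (stop), place distance 0 (alveolar→alveolar), voicing differs (+1); total 1. Next closest is /b/ at distance 3.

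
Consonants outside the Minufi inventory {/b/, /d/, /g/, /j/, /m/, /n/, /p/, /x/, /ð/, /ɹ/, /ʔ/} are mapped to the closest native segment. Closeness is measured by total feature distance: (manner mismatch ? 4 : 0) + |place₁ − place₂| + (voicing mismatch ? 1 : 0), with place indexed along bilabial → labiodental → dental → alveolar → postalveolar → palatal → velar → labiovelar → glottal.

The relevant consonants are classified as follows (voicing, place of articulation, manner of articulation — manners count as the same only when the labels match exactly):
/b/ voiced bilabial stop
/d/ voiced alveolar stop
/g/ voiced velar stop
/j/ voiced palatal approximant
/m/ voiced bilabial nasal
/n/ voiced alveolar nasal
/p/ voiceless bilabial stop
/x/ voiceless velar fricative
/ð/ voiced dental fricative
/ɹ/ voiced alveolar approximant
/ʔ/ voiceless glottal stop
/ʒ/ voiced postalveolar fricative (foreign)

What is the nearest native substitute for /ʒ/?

/ð/ is closest: same manner (fricative), place distance 2 (postalveolar→dental), same voicing; total 2. Next closest is /x/ at distance 3.

ð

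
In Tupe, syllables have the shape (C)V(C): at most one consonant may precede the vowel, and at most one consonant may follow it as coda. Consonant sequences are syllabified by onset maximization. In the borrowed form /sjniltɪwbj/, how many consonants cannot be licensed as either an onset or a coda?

Under (C)V(C), the unsyllabifiable consonants are /s/, /j/, /b/, /j/ (at most one coda consonant is licensed; onsets are limited to one consonant).

4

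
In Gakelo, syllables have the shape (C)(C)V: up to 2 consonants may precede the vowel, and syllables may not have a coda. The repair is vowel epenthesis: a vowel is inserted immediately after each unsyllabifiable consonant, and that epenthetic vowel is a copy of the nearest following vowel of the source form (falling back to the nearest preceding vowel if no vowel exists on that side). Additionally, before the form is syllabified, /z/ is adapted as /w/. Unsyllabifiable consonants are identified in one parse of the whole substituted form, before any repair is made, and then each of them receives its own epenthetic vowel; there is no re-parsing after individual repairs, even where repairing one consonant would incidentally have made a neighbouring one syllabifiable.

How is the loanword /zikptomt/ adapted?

Substitution: /z/ → /w/, giving /wikptomt/.
Under (C)(C)V, the unsyllabifiable consonants are /k/, /m/, /t/ (no codas are permitted; onsets may contain at most 2 consonants).
Each unlicensed consonant becomes the onset of a new syllable: /k/ → /ko/, /m/ → /mo/, /t/ → /to/.

wikoptomoto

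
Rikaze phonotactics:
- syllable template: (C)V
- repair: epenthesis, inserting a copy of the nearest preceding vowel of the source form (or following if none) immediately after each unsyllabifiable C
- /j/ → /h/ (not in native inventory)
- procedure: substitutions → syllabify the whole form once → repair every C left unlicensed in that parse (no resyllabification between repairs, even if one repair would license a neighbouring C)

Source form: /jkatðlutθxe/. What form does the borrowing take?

hakataðalutuθuxe

Substitution: /j/ → /h/, giving /hkatðlutθxe/.
The consonants /h/, /t/, /ð/, /t/, /θ/ cannot be parsed into a legal (C)V syllable (no codas are permitted; onsets are limited to one consonant).
Each unlicensed consonant becomes the onset of a new syllable: /h/ → /ha/, /t/ → /ta/, /ð/ → /ða/, /t/ → /tu/, /θ/ → /θu/.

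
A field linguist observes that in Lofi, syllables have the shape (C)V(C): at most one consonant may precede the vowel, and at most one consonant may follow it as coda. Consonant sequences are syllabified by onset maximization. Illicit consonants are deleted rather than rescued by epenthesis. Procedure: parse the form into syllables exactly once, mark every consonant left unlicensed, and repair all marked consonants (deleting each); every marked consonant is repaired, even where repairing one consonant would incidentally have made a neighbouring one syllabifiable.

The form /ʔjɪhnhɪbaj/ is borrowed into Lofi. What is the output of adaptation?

jɪhhɪbaj

Under (C)V(C), the unsyllabifiable consonants are /ʔ/, /n/ (at most one coda consonant is licensed; onsets are limited to one consonant).
Deleting the stranded consonants removes /ʔ/, /n/.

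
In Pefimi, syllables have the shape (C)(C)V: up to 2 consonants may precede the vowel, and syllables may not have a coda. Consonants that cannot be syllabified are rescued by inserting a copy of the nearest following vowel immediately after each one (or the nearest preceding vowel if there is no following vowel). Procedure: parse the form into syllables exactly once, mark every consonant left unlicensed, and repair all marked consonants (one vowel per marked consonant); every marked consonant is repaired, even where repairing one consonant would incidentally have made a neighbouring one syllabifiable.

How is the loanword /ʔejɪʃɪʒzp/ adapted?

Under (C)(C)V, the unsyllabifiable consonants are /ʒ/, /z/, /p/ (no codas are permitted; onsets may contain at most 2 consonants).
Inserting the epenthetic vowel yields /ʒ/ → /ʒɪ/, /z/ → /zɪ/, /p/ → /pɪ/.

ʔejɪʃɪʒɪzɪpɪ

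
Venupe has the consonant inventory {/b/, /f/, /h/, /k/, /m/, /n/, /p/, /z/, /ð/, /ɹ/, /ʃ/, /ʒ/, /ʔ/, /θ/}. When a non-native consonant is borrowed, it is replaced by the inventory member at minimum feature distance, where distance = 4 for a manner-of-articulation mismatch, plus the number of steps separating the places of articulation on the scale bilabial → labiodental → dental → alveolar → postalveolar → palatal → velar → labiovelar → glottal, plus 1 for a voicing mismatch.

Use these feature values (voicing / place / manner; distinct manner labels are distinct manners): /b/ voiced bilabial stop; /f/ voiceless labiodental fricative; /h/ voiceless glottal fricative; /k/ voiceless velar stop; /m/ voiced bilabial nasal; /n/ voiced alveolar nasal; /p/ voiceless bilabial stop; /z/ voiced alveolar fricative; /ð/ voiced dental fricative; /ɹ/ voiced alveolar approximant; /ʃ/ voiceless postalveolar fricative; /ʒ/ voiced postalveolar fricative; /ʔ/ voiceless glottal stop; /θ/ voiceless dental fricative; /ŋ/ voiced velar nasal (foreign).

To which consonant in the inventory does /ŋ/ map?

n

/n/ is closest: same manner (nasal), place distance 3 (velar→alveolar), same voicing; total 3. Next closest is /k/ at distance 5.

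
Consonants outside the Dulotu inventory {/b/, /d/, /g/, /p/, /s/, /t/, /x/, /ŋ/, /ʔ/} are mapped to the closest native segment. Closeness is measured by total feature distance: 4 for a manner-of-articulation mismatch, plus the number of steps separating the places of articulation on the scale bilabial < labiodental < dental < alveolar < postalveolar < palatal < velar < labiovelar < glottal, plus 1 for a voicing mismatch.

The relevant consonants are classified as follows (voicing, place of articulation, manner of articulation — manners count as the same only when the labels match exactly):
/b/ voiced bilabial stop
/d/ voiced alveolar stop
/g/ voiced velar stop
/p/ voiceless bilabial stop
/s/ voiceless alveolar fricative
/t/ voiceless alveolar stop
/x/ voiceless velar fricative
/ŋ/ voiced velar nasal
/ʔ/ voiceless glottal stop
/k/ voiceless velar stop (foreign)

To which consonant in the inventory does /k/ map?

/g/ is closest: same manner (stop), place distance 0 (velar→velar), voicing differs (+1); total 1. Next closest is /ʔ/ at distance 2.

g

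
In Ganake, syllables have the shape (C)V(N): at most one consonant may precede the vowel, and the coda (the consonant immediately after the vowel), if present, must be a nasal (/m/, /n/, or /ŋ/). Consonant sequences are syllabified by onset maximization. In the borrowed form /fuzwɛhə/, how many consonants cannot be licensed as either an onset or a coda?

Syllabifying with onset maximization leaves /z/ stranded (only a nasal (/m/, /n/, or /ŋ/) is licensed in coda position; onsets are limited to one consonant).

1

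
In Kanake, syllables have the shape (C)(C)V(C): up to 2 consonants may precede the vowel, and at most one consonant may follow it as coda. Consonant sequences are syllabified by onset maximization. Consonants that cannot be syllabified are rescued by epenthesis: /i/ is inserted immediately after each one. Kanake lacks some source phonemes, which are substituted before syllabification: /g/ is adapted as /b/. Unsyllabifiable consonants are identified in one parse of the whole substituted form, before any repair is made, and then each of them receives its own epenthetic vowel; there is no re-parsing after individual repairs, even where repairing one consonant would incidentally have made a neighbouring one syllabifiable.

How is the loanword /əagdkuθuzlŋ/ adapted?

əabdkuθuzliŋi

Substitution: /g/ → /b/, giving /əabdkuθuzlŋ/.
Syllabifying with onset maximization leaves /l/, /ŋ/ stranded (at most one coda consonant is licensed; onsets may contain at most 2 consonants).
Epenthesis after each stranded consonant: /l/ → /li/, /ŋ/ → /ŋi/.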